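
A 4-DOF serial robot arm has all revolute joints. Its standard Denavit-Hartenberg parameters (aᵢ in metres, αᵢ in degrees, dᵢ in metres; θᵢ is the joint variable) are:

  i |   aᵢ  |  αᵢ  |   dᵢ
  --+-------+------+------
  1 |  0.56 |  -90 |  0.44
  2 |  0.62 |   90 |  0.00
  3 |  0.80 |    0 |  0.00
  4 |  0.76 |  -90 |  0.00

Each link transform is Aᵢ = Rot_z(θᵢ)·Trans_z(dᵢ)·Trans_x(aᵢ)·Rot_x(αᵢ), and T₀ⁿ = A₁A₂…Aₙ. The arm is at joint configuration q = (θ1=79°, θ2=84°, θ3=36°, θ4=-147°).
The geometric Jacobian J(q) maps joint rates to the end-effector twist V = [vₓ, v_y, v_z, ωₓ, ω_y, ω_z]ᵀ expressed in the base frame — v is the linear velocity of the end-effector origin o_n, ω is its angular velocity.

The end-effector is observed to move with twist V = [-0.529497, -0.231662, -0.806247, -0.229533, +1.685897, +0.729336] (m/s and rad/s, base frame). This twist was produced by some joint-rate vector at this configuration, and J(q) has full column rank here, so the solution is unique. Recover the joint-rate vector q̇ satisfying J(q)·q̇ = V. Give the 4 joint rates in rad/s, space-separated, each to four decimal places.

o_n = [0.3616, 0.6061, -0.5494]
J₁: ẑ×o_n = [-0.6061, 0.3616, 0.0000], ω = ẑ
J2: z=[-0.9816, 0.1908, 0.0000] o=[0.1069, 0.5497, 0.4400] → [-0.1888, -0.9712, -0.1040, -0.9816, 0.1908, 0.0000]
J3: z=[0.1898, 0.9762, 0.1045] o=[0.1192, 0.6133, -0.1766] → [-0.3632, 0.0961, -0.2380, 0.1898, 0.9762, 0.1045]
J4: z=[0.1898, 0.9762, 0.1045] o=[-0.3295, 0.7695, -0.8203] → [0.2815, 0.0208, -0.7056, 0.1898, 0.9762, 0.1045]
q̇ = J⁺·V = [0.5600, 0.5470, 0.8420, 0.7780]

0.5600 0.5470 0.8420 0.7780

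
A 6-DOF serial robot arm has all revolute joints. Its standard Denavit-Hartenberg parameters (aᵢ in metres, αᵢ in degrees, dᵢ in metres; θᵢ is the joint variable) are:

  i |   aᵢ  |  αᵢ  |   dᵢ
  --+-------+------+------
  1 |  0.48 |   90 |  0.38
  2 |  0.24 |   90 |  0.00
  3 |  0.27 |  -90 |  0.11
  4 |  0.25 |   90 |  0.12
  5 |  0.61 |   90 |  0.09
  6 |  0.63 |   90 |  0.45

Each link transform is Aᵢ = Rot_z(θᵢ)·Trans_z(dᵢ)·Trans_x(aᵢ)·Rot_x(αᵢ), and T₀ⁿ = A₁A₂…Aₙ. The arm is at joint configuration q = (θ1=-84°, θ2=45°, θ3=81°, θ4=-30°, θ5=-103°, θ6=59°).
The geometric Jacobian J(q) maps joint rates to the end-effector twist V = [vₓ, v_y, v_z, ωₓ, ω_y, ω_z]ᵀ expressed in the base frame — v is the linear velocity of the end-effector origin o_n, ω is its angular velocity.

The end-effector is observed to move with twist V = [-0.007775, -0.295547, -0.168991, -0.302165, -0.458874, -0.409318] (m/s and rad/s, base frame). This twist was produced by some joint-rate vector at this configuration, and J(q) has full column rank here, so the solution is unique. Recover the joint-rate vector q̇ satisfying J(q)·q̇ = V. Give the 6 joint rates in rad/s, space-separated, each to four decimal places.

o_n = [0.6380, -1.3513, 0.6653]
J₁: ẑ×o_n = [1.3513, 0.6380, -0.0000], ω = ẑ
J2: z=[-0.9945, -0.1045, 0.0000] o=[0.0502, -0.4774, 0.3800] → [-0.0298, 0.2837, 0.9306, -0.9945, -0.1045, 0.0000]
J3: z=[0.0739, -0.7032, -0.7071] o=[0.0679, -0.6461, 0.5497] → [-0.5799, -0.4117, 0.3488, 0.0739, -0.7032, -0.7071]
J4: z=[-0.2286, 0.6782, -0.6984] o=[-0.1860, -0.7811, 0.5018] → [-0.2873, -0.5382, -0.4286, -0.2286, 0.6782, -0.6984]
J5: z=[0.5494, -0.5024, -0.6677] o=[-0.4144, -0.8338, 0.3535] → [-0.5022, -0.8740, 0.2444, 0.5494, -0.5024, -0.6677]
J6: z=[0.7317, 0.6751, 0.0940] o=[-0.1188, -1.2085, 0.7439] → [-0.0396, 0.1287, -0.6154, 0.7317, 0.6751, 0.0940]
q̇ = J⁺·V = [0.1770, -0.6850, 0.7410, 0.4720, -0.5240, -0.8780]

0.1770 -0.6850 0.7410 0.4720 -0.5240 -0.8780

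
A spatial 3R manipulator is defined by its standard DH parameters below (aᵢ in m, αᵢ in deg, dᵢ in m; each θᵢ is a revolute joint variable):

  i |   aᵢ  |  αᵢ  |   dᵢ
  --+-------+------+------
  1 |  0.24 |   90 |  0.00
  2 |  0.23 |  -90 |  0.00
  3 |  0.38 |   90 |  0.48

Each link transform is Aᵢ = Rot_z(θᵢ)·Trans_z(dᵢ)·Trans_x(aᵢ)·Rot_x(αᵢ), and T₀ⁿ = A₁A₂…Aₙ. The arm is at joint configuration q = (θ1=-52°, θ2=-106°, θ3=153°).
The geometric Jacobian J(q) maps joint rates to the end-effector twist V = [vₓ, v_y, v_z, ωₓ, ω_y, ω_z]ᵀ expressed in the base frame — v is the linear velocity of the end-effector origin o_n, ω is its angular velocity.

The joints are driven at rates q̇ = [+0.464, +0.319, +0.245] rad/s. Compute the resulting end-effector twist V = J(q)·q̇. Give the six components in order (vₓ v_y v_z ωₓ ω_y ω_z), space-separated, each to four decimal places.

0.1654 0.2047 0.1974 -0.1064 -0.3820 0.3965

o_n = [0.5862, -0.4701, -0.0279]
J₁: ẑ×o_n = [0.4701, 0.5862, -0.0000], ω = ẑ
J2: z=[-0.7880, -0.6157, 0.0000] o=[0.1478, -0.1891, 0.0000] → [0.0172, -0.0220, 0.4913, -0.7880, -0.6157, 0.0000]
J3: z=[0.5918, -0.7575, -0.2756] o=[0.1087, -0.1392, -0.2211] → [-0.2375, -0.2459, 0.1658, 0.5918, -0.7575, -0.2756]
V = J·q̇ = [0.1654, 0.2047, 0.1974, -0.1064, -0.3820, 0.3965]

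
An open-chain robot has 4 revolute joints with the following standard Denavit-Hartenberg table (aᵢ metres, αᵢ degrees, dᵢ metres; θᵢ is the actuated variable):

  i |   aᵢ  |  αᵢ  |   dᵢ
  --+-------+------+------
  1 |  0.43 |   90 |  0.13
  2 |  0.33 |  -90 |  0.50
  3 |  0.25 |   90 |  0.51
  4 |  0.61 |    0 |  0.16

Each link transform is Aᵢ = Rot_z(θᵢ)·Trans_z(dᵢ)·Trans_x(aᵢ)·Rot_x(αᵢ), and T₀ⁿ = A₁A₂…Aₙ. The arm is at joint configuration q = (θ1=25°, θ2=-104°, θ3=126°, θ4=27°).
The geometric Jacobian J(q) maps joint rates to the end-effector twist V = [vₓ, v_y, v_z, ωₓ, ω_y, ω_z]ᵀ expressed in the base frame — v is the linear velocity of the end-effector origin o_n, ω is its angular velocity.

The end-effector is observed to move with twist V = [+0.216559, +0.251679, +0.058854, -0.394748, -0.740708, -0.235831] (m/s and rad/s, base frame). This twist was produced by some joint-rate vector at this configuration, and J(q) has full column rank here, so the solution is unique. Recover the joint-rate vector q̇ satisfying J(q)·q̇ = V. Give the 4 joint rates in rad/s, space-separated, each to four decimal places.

0.0530 0.8260 -0.5810 0.5470

o_n = [0.9835, 0.7190, -0.0536]
J₁: ẑ×o_n = [-0.7190, 0.9835, 0.0000], ω = ẑ
J2: z=[0.4226, -0.9063, 0.0000] o=[0.3897, 0.1817, 0.1300] → [0.1664, 0.0776, 0.7652, 0.4226, -0.9063, 0.0000]
J3: z=[0.8794, 0.4101, -0.2419] o=[0.5287, -0.3052, -0.1902] → [0.3038, -0.2302, 0.7141, 0.8794, 0.4101, -0.2419]
J4: z=[-0.4258, 0.4500, -0.7850] o=[0.9239, 0.1023, -0.1710] → [0.5370, 0.0032, -0.2894, -0.4258, 0.4500, -0.7850]
q̇ = J⁺·V = [0.0530, 0.8260, -0.5810, 0.5470]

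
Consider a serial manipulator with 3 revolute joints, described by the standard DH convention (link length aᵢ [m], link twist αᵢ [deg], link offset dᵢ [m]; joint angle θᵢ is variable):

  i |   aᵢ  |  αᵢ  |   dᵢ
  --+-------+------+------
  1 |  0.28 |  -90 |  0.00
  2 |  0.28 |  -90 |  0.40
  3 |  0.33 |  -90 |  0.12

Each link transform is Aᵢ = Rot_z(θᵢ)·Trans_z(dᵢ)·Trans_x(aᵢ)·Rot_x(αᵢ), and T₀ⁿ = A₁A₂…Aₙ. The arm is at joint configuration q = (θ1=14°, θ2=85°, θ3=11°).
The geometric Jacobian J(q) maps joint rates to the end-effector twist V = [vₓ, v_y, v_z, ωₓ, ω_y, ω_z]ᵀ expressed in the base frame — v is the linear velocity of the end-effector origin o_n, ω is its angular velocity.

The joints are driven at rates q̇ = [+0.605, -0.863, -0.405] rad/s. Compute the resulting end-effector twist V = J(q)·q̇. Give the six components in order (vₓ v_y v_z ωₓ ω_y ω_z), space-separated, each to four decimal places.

o_n = [0.1252, 0.3786, -0.6121]
J₁: ẑ×o_n = [-0.3786, 0.1252, 0.0000], ω = ẑ
J2: z=[-0.2419, 0.9703, 0.0000] o=[0.2717, 0.0677, 0.0000] → [-0.5939, -0.1481, 0.0669, -0.2419, 0.9703, 0.0000]
J3: z=[-0.9666, -0.2410, -0.0872] o=[0.1986, 0.4618, -0.2789] → [0.0730, -0.3156, 0.0627, -0.9666, -0.2410, -0.0872]
V = J·q̇ = [0.2539, 0.3314, -0.0831, 0.6003, -0.7398, 0.6403]

0.2539 0.3314 -0.0831 0.6003 -0.7398 0.6403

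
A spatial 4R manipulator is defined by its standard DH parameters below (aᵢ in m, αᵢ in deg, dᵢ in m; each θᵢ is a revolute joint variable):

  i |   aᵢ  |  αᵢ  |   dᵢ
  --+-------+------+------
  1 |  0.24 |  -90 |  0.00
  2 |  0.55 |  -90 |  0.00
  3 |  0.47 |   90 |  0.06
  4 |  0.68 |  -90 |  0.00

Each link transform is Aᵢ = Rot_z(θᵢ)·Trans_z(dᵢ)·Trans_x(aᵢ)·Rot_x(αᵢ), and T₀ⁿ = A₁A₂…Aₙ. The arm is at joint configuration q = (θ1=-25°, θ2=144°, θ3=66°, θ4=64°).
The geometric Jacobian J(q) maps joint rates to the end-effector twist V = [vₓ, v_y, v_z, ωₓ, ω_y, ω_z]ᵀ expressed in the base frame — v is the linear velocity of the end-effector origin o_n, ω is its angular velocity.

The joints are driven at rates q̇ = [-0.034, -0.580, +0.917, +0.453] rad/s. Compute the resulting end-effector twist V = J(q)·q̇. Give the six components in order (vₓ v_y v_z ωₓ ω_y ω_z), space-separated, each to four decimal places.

0.4399 -0.2102 -0.0798 -0.9592 0.0106 0.4646

o_n = [-1.0689, -0.2758, 0.0361]
J₁: ẑ×o_n = [0.2758, -1.0689, 0.0000], ω = ẑ
J2: z=[0.4226, 0.9063, 0.0000] o=[0.2175, -0.1014, 0.0000] → [0.0327, -0.0152, 1.0922, 0.4226, 0.9063, 0.0000]
J3: z=[-0.5327, 0.2484, 0.8090] o=[-0.1858, 0.0866, -0.3233] → [0.3825, -0.5231, 0.4124, -0.5327, 0.2484, 0.8090]
J4: z=[-0.4979, 0.6810, -0.5370] o=[-0.5393, -0.2223, -0.3871] → [0.2594, 0.4951, 0.3873, -0.4979, 0.6810, -0.5370]
V = J·q̇ = [0.4399, -0.2102, -0.0798, -0.9592, 0.0106, 0.4646]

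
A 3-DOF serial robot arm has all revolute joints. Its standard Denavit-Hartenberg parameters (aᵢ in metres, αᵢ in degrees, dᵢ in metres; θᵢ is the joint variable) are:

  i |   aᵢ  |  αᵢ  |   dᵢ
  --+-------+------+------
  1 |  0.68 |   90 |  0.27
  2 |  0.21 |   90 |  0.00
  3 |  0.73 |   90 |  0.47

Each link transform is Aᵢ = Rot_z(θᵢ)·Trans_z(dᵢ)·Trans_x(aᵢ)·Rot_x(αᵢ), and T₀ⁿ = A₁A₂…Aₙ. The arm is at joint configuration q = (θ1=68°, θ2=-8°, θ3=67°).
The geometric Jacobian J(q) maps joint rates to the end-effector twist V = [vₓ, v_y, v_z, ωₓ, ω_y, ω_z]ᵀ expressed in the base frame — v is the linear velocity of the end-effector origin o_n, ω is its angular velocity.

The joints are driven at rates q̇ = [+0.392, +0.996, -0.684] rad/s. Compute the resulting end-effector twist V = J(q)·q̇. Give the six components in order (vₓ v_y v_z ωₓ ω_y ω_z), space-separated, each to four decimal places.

-0.1140 1.3951 0.3593 0.9591 -0.2848 1.0693

o_n = [1.0370, 0.7728, -0.2643]
J₁: ẑ×o_n = [-0.7728, 1.0370, 0.0000], ω = ẑ
J2: z=[0.9272, -0.3746, 0.0000] o=[0.2547, 0.6305, 0.2700] → [0.2002, 0.4954, 0.4250, 0.9272, -0.3746, 0.0000]
J3: z=[-0.0521, -0.1290, -0.9903] o=[0.3326, 0.8233, 0.2408] → [0.0152, -0.7238, 0.0935, -0.0521, -0.1290, -0.9903]
V = J·q̇ = [-0.1140, 1.3951, 0.3593, 0.9591, -0.2848, 1.0693]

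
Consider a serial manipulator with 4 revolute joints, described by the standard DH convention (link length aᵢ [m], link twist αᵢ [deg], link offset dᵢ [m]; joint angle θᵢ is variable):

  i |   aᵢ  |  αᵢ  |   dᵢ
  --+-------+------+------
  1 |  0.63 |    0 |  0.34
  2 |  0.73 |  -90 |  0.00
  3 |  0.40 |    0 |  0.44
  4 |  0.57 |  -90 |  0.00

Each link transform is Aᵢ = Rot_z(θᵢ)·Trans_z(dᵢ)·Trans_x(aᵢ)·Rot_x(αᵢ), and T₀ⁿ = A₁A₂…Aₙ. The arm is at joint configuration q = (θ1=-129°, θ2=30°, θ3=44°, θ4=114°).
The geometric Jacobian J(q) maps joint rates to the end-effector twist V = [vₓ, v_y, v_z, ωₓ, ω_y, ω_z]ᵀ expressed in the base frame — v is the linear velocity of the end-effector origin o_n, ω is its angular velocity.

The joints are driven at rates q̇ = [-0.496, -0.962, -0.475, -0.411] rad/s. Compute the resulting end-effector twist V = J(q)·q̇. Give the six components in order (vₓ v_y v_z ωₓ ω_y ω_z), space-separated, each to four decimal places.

-1.0980 -0.6426 -0.3316 -0.8751 0.1386 -1.4580

o_n = [-0.0384, -1.0417, -0.1514]
J₁: ẑ×o_n = [1.0417, -0.0384, 0.0000], ω = ẑ
J2: z=[0.0000, 0.0000, 1.0000] o=[-0.3965, -0.4896, 0.3400] → [0.5520, 0.3580, -0.0000, 0.0000, 0.0000, 1.0000]
J3: z=[0.9877, -0.1564, 0.0000] o=[-0.5107, -1.2106, 0.3400] → [0.0769, 0.4853, 0.2408, 0.9877, -0.1564, 0.0000]
J4: z=[0.9877, -0.1564, 0.0000] o=[-0.1211, -1.5636, 0.0621] → [0.0334, 0.2109, 0.5285, 0.9877, -0.1564, 0.0000]
V = J·q̇ = [-1.0980, -0.6426, -0.3316, -0.8751, 0.1386, -1.4580]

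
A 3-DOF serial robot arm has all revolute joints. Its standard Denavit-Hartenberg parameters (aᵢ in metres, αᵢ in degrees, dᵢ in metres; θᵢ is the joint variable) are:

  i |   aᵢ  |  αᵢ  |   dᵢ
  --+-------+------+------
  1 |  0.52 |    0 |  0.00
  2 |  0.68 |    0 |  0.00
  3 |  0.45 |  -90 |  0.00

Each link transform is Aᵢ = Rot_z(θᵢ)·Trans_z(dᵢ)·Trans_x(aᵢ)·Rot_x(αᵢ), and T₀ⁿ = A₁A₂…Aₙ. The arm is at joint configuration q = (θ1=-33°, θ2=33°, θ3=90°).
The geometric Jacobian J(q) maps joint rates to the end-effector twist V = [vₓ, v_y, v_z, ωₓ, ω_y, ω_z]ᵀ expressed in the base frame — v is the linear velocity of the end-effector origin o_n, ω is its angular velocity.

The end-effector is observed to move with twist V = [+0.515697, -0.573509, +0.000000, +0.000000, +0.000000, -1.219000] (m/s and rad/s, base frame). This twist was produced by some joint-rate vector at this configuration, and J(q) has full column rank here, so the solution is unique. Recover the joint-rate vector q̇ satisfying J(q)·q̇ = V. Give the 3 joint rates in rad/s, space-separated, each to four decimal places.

-0.1160 -0.6530 -0.4500

o_n = [1.1161, 0.1668, 0.0000]
J₁: ẑ×o_n = [-0.1668, 1.1161, 0.0000], ω = ẑ
J2: z=[0.0000, 0.0000, 1.0000] o=[0.4361, -0.2832, 0.0000] → [-0.4500, 0.6800, 0.0000, 0.0000, 0.0000, 1.0000]
J3: z=[0.0000, 0.0000, 1.0000] o=[1.1161, -0.2832, 0.0000] → [-0.4500, 0.0000, 0.0000, 0.0000, 0.0000, 1.0000]
q̇ = J⁺·V = [-0.1160, -0.6530, -0.4500]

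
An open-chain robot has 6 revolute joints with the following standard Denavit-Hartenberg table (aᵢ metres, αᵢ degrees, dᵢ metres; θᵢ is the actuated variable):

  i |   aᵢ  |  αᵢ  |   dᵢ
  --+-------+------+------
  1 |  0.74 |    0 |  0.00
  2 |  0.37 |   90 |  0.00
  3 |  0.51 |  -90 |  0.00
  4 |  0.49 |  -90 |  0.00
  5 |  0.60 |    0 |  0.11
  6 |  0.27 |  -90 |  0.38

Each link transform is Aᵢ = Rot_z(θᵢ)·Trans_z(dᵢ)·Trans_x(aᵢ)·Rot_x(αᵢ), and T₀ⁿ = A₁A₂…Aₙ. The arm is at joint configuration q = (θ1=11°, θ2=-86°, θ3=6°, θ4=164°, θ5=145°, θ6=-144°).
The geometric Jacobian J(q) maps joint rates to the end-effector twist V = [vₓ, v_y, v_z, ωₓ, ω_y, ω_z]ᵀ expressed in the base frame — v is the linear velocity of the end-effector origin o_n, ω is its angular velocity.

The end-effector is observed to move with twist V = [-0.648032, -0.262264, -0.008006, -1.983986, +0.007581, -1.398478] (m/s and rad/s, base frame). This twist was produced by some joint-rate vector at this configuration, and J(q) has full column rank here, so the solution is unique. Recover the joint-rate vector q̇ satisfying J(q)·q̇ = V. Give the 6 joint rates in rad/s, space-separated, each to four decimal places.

-0.3640 -0.8450 0.0390 -0.1340 0.9830 0.9680

o_n = [0.4782, -0.4664, -0.3347]
J₁: ẑ×o_n = [0.4664, 0.4782, -0.0000], ω = ẑ
J2: z=[0.0000, 0.0000, 1.0000] o=[0.7264, 0.1412, 0.0000] → [0.6076, -0.2482, 0.0000, 0.0000, 0.0000, 1.0000]
J3: z=[-0.9659, -0.2588, 0.0000] o=[0.8222, -0.2162, 0.0000] → [0.0866, -0.3233, 0.1527, -0.9659, -0.2588, 0.0000]
J4: z=[-0.0271, 0.1010, 0.9945] o=[0.9534, -0.7061, 0.0533] → [-0.2775, -0.4831, 0.0415, -0.0271, 0.1010, 0.9945]
J5: z=[-0.9995, 0.0160, -0.0288] o=[0.9627, -0.2187, 0.0041] → [-0.0126, -0.3247, 0.2554, -0.9995, 0.0160, -0.0288]
J6: z=[-0.9995, 0.0160, -0.0288] o=[0.8528, -0.7406, -0.2920] → [0.0072, -0.0319, -0.2680, -0.9995, 0.0160, -0.0288]
q̇ = J⁺·V = [-0.3640, -0.8450, 0.0390, -0.1340, 0.9830, 0.9680]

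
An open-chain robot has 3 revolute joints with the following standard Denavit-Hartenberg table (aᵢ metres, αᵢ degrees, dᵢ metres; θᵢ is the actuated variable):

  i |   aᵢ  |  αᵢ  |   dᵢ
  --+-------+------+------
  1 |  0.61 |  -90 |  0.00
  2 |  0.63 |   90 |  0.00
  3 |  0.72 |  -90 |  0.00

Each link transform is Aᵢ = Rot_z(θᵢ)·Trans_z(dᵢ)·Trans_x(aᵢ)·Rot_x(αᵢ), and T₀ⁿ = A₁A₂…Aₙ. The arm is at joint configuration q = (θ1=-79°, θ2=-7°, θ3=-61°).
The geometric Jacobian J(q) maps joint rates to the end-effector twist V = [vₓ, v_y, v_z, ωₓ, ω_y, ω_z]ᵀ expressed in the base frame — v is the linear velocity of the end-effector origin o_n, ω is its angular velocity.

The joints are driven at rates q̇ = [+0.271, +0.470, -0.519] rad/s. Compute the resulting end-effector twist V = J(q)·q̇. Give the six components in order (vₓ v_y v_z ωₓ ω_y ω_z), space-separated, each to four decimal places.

0.2243 0.1431 -0.4966 0.4734 0.0276 -0.2441

o_n = [-0.3163, -1.6729, 0.1193]
J₁: ẑ×o_n = [1.6729, -0.3163, 0.0000], ω = ẑ
J2: z=[0.9816, 0.1908, 0.0000] o=[0.1164, -0.5988, 0.0000] → [0.0228, -0.1171, -0.9718, 0.9816, 0.1908, 0.0000]
J3: z=[-0.0233, 0.1196, 0.9925] o=[0.2357, -1.2126, 0.0768] → [0.4619, -0.5469, 0.0767, -0.0233, 0.1196, 0.9925]
V = J·q̇ = [0.2243, 0.1431, -0.4966, 0.4734, 0.0276, -0.2441]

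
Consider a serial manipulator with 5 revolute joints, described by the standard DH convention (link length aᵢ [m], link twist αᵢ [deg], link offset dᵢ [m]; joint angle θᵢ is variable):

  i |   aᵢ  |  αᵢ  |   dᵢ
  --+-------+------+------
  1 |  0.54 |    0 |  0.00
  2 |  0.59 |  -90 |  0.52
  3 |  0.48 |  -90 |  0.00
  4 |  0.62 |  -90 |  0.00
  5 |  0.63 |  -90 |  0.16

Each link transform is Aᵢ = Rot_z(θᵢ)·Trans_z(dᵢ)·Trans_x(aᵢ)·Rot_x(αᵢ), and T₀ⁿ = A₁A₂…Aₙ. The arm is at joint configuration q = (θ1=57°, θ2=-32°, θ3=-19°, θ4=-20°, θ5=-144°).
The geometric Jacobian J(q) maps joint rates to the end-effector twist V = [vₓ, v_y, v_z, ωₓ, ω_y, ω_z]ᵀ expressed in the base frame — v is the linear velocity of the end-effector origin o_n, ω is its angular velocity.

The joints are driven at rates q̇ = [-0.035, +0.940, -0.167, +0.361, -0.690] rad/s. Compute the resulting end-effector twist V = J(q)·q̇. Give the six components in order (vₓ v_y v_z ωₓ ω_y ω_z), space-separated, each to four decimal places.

-0.6561 0.8291 0.3621 -0.2992 0.3917 0.4868

o_n = [1.5327, 0.9062, 0.3777]
J₁: ẑ×o_n = [-0.9062, 1.5327, 0.0000], ω = ẑ
J2: z=[0.0000, 0.0000, 1.0000] o=[0.2941, 0.4529, 0.0000] → [-0.4533, 1.2386, 0.0000, 0.0000, 0.0000, 1.0000]
J3: z=[-0.4226, 0.9063, 0.0000] o=[0.8288, 0.7022, 0.5200] → [-0.1290, -0.0601, -0.7242, -0.4226, 0.9063, 0.0000]
J4: z=[0.2951, 0.1376, -0.9455] o=[1.2402, 0.8940, 0.6763] → [-0.0296, -0.1886, -0.0367, 0.2951, 0.1376, -0.9455]
J5: z=[0.6902, -0.7150, 0.1114] o=[1.6498, 1.3190, 0.8660] → [0.3951, 0.3240, -0.3686, 0.6902, -0.7150, 0.1114]
V = J·q̇ = [-0.6561, 0.8291, 0.3621, -0.2992, 0.3917, 0.4868]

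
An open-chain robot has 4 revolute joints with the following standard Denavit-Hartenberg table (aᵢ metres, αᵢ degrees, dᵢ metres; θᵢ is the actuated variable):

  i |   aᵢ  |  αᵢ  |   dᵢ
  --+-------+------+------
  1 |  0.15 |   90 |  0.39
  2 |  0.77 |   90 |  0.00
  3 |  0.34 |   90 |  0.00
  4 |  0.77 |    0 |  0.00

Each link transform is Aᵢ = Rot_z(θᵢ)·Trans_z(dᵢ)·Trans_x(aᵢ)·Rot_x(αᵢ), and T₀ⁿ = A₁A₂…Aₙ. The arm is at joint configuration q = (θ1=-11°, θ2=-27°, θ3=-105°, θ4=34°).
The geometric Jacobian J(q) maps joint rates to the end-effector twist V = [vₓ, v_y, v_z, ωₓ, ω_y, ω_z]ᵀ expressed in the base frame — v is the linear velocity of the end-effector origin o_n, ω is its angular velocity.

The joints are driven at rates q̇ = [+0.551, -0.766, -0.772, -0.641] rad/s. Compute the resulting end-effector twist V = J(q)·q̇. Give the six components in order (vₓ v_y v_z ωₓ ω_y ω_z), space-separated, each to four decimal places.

o_n = [0.5877, 0.8485, -0.2283]
J₁: ẑ×o_n = [-0.8485, 0.5877, 0.0000], ω = ẑ
J2: z=[-0.1908, -0.9816, 0.0000] o=[0.1472, -0.0286, 0.3900] → [0.6069, -0.1180, 0.2650, -0.1908, -0.9816, 0.0000]
J3: z=[-0.4456, 0.0866, -0.8910] o=[0.8207, -0.1595, 0.0404] → [0.8749, 0.0879, -0.4290, -0.4456, 0.0866, -0.8910]
J4: z=[-0.8942, -0.0898, 0.4385] o=[0.8064, 0.1778, 0.0804] → [-0.2664, -0.3719, -0.6194, -0.8942, -0.0898, 0.4385]
V = J·q̇ = [-1.4371, 0.5847, 0.5253, 1.0634, 0.7426, 0.9578]

-1.4371 0.5847 0.5253 1.0634 0.7426 0.9578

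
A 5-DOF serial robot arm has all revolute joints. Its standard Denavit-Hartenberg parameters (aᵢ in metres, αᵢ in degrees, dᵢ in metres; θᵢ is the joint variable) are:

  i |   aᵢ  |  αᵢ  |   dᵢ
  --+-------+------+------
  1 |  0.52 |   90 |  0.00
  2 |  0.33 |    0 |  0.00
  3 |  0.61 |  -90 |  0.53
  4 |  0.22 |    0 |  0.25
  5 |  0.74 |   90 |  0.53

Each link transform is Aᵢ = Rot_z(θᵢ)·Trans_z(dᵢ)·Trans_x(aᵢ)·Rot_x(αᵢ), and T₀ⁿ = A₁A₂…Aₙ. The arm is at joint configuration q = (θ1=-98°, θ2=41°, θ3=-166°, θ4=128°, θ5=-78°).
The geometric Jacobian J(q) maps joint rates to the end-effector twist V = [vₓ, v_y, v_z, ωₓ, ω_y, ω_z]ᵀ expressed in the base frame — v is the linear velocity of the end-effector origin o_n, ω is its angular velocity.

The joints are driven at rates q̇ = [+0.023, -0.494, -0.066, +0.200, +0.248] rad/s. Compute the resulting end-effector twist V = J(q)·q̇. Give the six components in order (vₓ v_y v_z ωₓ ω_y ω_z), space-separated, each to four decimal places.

0.2621 0.3860 0.0608 0.5035 -0.4413 -0.2340

o_n = [0.0881, -0.8838, -1.0093]
J₁: ẑ×o_n = [0.8838, 0.0881, -0.0000], ω = ẑ
J2: z=[-0.9903, 0.1392, 0.0000] o=[-0.0724, -0.5149, 0.0000] → [-0.1405, -0.9994, 0.3430, -0.9903, 0.1392, 0.0000]
J3: z=[-0.9903, 0.1392, 0.0000] o=[-0.1070, -0.7616, 0.2165] → [-0.1706, -1.2138, 0.0939, -0.9903, 0.1392, 0.0000]
J4: z=[-0.1140, -0.8112, -0.5736] o=[-0.5832, -0.3413, -0.2832] → [0.2778, -0.4678, 0.6064, -0.1140, -0.8112, -0.5736]
J5: z=[-0.1140, -0.8112, -0.5736] o=[-0.4508, -0.6452, -0.3156] → [0.4258, -0.3882, 0.4644, -0.1140, -0.8112, -0.5736]
V = J·q̇ = [0.2621, 0.3860, 0.0608, 0.5035, -0.4413, -0.2340]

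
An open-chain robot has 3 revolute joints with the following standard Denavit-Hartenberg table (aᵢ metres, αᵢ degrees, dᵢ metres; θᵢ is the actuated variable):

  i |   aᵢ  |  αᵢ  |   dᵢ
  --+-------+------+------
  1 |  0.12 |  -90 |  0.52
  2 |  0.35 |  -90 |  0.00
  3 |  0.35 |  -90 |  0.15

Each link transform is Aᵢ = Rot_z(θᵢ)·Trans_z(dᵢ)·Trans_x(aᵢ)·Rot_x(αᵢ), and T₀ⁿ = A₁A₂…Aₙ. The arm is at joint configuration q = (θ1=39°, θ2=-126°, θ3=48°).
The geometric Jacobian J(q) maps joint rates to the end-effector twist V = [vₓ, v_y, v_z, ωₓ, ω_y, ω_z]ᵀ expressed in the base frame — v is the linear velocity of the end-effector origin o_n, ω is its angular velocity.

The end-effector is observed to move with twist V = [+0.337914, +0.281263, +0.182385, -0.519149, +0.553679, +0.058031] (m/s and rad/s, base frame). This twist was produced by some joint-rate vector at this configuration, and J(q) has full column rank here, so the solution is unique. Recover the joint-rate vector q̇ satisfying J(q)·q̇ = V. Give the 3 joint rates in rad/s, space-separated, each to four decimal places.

o_n = [0.0844, -0.2663, 1.0808]
J₁: ẑ×o_n = [0.2663, 0.0844, -0.0000], ω = ẑ
J2: z=[-0.6293, 0.7771, 0.0000] o=[0.0933, 0.0755, 0.5200] → [0.4358, 0.3529, 0.2220, -0.6293, 0.7771, 0.0000]
J3: z=[0.6287, 0.5091, 0.5878] o=[-0.0666, -0.0539, 0.8032] → [0.2662, -0.0858, -0.2104, 0.6287, 0.5091, 0.5878]
q̇ = J⁺·V = [0.0980, 0.7570, -0.0680]

0.0980 0.7570 -0.0680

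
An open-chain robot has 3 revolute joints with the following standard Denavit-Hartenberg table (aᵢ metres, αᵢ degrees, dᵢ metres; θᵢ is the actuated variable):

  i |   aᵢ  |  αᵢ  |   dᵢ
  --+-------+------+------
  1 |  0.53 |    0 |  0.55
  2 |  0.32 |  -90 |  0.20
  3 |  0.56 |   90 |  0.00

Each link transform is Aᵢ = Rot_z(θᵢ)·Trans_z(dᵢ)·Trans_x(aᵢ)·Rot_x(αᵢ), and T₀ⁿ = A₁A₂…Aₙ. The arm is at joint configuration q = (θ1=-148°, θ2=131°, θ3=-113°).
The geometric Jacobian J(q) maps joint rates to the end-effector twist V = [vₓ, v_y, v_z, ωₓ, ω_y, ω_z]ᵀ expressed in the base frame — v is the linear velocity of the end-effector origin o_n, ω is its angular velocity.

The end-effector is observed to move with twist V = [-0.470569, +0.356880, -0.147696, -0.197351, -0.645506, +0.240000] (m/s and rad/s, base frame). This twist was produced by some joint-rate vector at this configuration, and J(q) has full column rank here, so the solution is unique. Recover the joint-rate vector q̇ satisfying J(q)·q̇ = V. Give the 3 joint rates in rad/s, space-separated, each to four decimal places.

-0.5160 0.7560 -0.6750

o_n = [-0.3527, -0.3104, 1.2655]
J₁: ẑ×o_n = [0.3104, -0.3527, 0.0000], ω = ẑ
J2: z=[0.0000, 0.0000, 1.0000] o=[-0.4495, -0.2809, 0.5500] → [0.0296, 0.0968, -0.0000, 0.0000, 0.0000, 1.0000]
J3: z=[0.2924, 0.9563, 0.0000] o=[-0.1434, -0.3744, 0.7500] → [0.4930, -0.1507, 0.2188, 0.2924, 0.9563, 0.0000]
q̇ = J⁺·V = [-0.5160, 0.7560, -0.6750]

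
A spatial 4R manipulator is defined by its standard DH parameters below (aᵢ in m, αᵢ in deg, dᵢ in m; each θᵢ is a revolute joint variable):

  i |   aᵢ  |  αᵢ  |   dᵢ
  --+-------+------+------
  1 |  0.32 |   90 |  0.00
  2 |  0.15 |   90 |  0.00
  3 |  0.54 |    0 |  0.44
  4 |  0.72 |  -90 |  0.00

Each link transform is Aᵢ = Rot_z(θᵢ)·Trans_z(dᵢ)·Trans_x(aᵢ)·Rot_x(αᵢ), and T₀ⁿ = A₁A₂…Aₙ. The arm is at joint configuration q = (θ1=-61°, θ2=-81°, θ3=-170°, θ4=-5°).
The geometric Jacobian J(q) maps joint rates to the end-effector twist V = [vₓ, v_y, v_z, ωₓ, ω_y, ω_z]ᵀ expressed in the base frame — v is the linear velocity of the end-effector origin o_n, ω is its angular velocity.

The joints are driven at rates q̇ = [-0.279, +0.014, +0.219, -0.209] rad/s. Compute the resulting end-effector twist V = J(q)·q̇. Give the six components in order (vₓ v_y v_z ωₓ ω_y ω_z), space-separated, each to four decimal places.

0.1939 0.0701 -0.0294 -0.0170 0.0019 -0.2806

o_n = [-0.0020, 0.3265, 1.0167]
J₁: ẑ×o_n = [-0.3265, -0.0020, 0.0000], ω = ẑ
J2: z=[-0.8746, -0.4848, 0.0000] o=[0.1551, -0.2799, 0.0000] → [-0.4929, 0.8892, -0.6065, -0.8746, -0.4848, 0.0000]
J3: z=[-0.4788, 0.8639, -0.1564] o=[0.1665, -0.3004, -0.1482] → [1.1043, 0.5841, -0.1546, -0.4788, 0.8639, -0.1564]
J4: z=[-0.4788, 0.8639, -0.1564] o=[-0.0025, 0.1979, 0.3083] → [0.6321, 0.3391, -0.0620, -0.4788, 0.8639, -0.1564]
V = J·q̇ = [0.1939, 0.0701, -0.0294, -0.0170, 0.0019, -0.2806]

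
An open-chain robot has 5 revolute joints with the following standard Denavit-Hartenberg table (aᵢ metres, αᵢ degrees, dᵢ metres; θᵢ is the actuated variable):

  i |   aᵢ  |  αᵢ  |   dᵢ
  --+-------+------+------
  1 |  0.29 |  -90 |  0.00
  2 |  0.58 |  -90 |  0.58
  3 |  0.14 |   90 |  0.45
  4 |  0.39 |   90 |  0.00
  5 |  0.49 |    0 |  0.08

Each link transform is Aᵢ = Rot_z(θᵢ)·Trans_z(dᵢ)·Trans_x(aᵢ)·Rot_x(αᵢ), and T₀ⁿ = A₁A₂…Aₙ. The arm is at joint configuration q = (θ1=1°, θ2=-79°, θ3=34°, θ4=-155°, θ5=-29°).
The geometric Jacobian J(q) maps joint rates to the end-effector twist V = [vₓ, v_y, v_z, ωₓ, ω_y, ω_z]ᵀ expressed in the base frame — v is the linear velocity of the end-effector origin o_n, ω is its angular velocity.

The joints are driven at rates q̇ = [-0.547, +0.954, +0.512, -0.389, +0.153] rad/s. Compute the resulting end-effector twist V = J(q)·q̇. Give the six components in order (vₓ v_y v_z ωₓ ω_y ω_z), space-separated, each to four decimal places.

o_n = [0.4351, 0.7462, -0.1121]
J₁: ẑ×o_n = [-0.7462, 0.4351, 0.0000], ω = ẑ
J2: z=[-0.0175, 0.9998, 0.0000] o=[0.2900, 0.0051, 0.0000] → [-0.1120, -0.0020, -0.1581, -0.0175, 0.9998, 0.0000]
J3: z=[0.9815, 0.0171, -0.1908] o=[0.3905, 0.5869, 0.5693] → [0.0187, 0.6603, 0.1556, 0.9815, 0.0171, -0.1908]
J4: z=[0.0922, 0.8308, 0.5489] o=[0.8557, 0.5167, 0.5974] → [-0.7154, -0.1654, 0.3705, 0.0922, 0.8308, 0.5489]
J5: z=[0.8186, 0.2506, -0.5169] o=[0.6345, 0.7105, 0.3412] → [-0.0952, 0.4741, 0.0792, 0.8186, 0.2506, -0.5169]
V = J·q̇ = [0.5746, 0.2351, -0.2032, 0.5752, 0.6778, -0.9373]

0.5746 0.2351 -0.2032 0.5752 0.6778 -0.9373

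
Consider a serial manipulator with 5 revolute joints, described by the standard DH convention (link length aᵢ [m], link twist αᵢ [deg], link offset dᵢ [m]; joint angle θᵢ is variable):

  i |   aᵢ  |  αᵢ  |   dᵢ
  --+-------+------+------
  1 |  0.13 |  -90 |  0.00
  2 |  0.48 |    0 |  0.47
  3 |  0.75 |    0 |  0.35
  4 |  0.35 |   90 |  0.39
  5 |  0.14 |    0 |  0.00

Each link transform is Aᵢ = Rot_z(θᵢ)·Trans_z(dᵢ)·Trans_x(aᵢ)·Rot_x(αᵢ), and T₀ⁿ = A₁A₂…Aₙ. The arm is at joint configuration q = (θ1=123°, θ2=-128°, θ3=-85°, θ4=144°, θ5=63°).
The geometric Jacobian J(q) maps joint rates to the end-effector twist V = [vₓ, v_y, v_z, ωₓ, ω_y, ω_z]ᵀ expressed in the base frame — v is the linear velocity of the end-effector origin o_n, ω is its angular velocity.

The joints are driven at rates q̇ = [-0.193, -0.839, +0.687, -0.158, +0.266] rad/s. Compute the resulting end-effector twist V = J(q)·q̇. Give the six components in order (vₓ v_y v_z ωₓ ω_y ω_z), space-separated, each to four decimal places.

o_n = [-0.7674, -1.2690, 0.3559]
J₁: ẑ×o_n = [1.2690, -0.7674, 0.0000], ω = ẑ
J2: z=[-0.8387, -0.5446, 0.0000] o=[-0.0708, 0.1090, 0.0000] → [-0.1938, 0.2984, 0.7763, -0.8387, -0.5446, 0.0000]
J3: z=[-0.8387, -0.5446, 0.0000] o=[-0.3040, -0.3948, 0.3782] → [0.0122, -0.0188, 0.4808, -0.8387, -0.5446, 0.0000]
J4: z=[-0.8387, -0.5446, 0.0000] o=[-0.2550, -1.1129, -0.0302] → [-0.2103, 0.3238, -0.1482, -0.8387, -0.5446, 0.0000]
J5: z=[0.5085, -0.7830, 0.3584] o=[-0.6504, -1.2202, 0.2965] → [-0.0290, -0.0721, -0.1165, 0.5085, -0.7830, 0.3584]
V = J·q̇ = [-0.0484, -0.1855, -0.3286, 0.3952, -0.0394, -0.0977]

-0.0484 -0.1855 -0.3286 0.3952 -0.0394 -0.0977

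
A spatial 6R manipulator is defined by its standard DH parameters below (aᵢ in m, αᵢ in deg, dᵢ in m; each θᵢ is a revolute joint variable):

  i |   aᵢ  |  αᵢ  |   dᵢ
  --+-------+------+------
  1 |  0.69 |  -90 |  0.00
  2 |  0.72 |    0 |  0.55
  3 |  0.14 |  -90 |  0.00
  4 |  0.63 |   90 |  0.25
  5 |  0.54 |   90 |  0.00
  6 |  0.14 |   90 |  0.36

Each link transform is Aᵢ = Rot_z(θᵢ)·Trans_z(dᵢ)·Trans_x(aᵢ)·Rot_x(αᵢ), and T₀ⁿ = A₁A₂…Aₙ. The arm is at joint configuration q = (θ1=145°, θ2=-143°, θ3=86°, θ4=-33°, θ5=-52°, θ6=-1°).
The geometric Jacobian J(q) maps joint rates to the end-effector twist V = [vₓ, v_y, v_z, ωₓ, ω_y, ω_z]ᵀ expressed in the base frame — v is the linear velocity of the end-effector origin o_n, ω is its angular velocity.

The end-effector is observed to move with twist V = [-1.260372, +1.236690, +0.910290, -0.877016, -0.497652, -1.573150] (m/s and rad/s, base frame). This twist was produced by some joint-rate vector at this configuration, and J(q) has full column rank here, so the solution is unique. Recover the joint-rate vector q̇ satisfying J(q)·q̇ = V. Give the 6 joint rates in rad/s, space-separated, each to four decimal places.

o_n = [-0.6481, -0.7237, 1.3663]
J₁: ẑ×o_n = [0.7237, -0.6481, 0.0000], ω = ẑ
J2: z=[-0.5736, -0.8192, 0.0000] o=[-0.5652, 0.3958, 0.0000] → [-1.1192, 0.7837, 0.5742, -0.5736, -0.8192, 0.0000]
J3: z=[-0.5736, -0.8192, 0.0000] o=[-0.4097, -0.3846, 0.4333] → [-0.7642, 0.5351, -0.0008, -0.5736, -0.8192, 0.0000]
J4: z=[-0.6870, 0.4810, -0.5446] o=[-0.4721, -0.3408, 0.5507] → [0.1838, 0.6561, 0.3477, -0.6870, 0.4810, -0.5446]
J5: z=[-0.2381, -0.8571, -0.4568] o=[-1.0764, -0.3366, 0.8577] → [-0.6128, -0.0746, 0.4593, -0.2381, -0.8571, -0.4568]
J6: z=[0.9640, -0.1510, -0.2189] o=[-1.0123, -0.6025, 1.3233] → [-0.0330, -0.1212, -0.0618, 0.9640, -0.1510, -0.2189]
q̇ = J⁺·V = [-0.7720, 0.4760, -0.2050, 0.8130, 0.7740, 0.0220]

-0.7720 0.4760 -0.2050 0.8130 0.7740 0.0220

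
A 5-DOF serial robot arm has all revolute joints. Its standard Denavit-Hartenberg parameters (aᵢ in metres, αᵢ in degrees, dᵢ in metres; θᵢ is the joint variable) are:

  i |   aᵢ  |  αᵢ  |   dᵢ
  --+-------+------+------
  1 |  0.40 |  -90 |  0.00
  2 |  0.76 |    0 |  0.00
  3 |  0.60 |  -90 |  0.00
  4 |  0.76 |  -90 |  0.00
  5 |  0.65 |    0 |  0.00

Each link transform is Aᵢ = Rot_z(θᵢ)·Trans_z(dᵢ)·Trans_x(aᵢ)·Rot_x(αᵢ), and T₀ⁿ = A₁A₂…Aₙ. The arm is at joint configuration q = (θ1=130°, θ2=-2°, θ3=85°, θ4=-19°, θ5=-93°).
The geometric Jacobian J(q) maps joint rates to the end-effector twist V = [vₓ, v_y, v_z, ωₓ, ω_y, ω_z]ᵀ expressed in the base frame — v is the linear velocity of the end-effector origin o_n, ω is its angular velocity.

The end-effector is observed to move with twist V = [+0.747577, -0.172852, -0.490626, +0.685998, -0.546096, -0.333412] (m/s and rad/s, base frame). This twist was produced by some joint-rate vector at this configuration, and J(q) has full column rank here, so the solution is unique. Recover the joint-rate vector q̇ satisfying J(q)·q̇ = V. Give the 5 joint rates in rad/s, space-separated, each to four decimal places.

0.0040 0.1160 0.3780 0.8940 0.7070

o_n = [-0.6130, 0.3629, -1.3294]
J₁: ẑ×o_n = [-0.3629, -0.6130, 0.0000], ω = ẑ
J2: z=[-0.7660, -0.6428, 0.0000] o=[-0.2571, 0.3064, 0.0000] → [0.8545, -1.0184, -0.2720, -0.7660, -0.6428, 0.0000]
J3: z=[-0.7660, -0.6428, 0.0000] o=[-0.7453, 0.8883, 0.0265] → [0.8716, -1.0387, 0.4875, -0.7660, -0.6428, 0.0000]
J4: z=[0.6380, -0.7603, -0.1219] o=[-0.7923, 0.9443, -0.5690] → [0.5073, 0.4633, -0.2346, 0.6380, -0.7603, -0.1219]
J5: z=[0.6988, 0.6382, -0.3231] o=[-1.0382, 0.8523, -1.2822] → [-0.1883, -0.1044, -0.6133, 0.6988, 0.6382, -0.3231]
q̇ = J⁺·V = [0.0040, 0.1160, 0.3780, 0.8940, 0.7070]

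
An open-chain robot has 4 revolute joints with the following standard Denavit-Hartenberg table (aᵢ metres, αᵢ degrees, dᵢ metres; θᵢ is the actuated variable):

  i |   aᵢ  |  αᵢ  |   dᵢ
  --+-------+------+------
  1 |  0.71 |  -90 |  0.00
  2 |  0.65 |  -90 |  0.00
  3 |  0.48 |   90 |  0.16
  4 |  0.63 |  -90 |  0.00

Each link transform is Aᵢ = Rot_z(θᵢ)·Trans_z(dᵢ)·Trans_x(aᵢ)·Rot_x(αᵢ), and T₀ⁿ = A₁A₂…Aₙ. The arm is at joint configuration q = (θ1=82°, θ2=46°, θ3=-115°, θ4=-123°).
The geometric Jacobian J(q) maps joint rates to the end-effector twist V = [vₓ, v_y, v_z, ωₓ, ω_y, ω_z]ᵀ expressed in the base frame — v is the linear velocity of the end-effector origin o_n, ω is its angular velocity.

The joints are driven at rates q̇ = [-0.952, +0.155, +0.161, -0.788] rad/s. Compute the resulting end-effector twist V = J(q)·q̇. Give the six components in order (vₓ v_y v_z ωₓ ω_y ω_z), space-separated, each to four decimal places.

o_n = [0.0701, 1.3901, -0.1701]
J₁: ẑ×o_n = [-1.3901, 0.0701, 0.0000], ω = ẑ
J2: z=[-0.9903, 0.1392, 0.0000] o=[0.0988, 0.7031, 0.0000] → [-0.0237, -0.1684, -0.6763, -0.9903, 0.1392, 0.0000]
J3: z=[-0.1001, -0.7123, -0.6947] o=[0.1617, 1.1502, -0.4676] → [-0.0453, 0.0934, -0.0892, -0.1001, -0.7123, -0.6947]
J4: z=[0.3309, -0.6823, 0.6519] o=[-0.3048, 0.9572, -0.4328] → [-0.4614, 0.1575, 0.3990, 0.3309, -0.6823, 0.6519]
V = J·q̇ = [1.6760, -0.2019, -0.4336, -0.4303, 0.4445, -1.5776]

1.6760 -0.2019 -0.4336 -0.4303 0.4445 -1.5776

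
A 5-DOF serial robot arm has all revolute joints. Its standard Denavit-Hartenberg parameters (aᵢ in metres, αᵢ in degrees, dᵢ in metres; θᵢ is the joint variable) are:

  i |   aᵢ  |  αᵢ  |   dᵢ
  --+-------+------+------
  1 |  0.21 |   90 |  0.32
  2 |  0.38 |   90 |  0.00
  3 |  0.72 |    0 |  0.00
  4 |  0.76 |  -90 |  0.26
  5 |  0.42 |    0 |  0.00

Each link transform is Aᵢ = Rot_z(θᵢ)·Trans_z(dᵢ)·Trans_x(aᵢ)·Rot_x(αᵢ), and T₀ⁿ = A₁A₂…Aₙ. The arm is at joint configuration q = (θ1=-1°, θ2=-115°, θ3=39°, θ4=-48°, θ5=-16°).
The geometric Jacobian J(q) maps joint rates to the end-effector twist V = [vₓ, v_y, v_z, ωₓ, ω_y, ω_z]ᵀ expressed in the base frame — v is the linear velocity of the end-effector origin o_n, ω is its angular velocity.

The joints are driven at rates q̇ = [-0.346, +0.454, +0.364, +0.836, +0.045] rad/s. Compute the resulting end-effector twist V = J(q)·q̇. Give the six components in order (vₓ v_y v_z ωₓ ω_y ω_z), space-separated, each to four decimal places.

o_n = [-1.0180, -0.2533, -1.4144]
J₁: ẑ×o_n = [0.2533, -1.0180, 0.0000], ω = ẑ
J2: z=[-0.0175, -0.9998, 0.0000] o=[0.2100, -0.0037, 0.3200] → [1.7342, -0.0303, -1.2234, -0.0175, -0.9998, 0.0000]
J3: z=[-0.9062, 0.0158, 0.4226] o=[0.0494, -0.0009, -0.0244] → [0.0847, -1.7107, 0.2457, -0.9062, 0.0158, 0.4226]
J4: z=[-0.9062, 0.0158, 0.4226] o=[-0.1949, -0.4498, -0.5315] → [-0.0970, -1.1479, -0.1650, -0.9062, 0.0158, 0.4226]
J5: z=[-0.0833, -0.9864, -0.1418] o=[-0.7457, -0.3213, -1.1020] → [0.3178, 0.0126, -0.2743, -0.0833, -0.9864, -0.1418]
V = J·q̇ = [0.6637, -1.2433, -0.6163, -1.0991, -0.4793, 0.1548]

0.6637 -1.2433 -0.6163 -1.0991 -0.4793 0.1548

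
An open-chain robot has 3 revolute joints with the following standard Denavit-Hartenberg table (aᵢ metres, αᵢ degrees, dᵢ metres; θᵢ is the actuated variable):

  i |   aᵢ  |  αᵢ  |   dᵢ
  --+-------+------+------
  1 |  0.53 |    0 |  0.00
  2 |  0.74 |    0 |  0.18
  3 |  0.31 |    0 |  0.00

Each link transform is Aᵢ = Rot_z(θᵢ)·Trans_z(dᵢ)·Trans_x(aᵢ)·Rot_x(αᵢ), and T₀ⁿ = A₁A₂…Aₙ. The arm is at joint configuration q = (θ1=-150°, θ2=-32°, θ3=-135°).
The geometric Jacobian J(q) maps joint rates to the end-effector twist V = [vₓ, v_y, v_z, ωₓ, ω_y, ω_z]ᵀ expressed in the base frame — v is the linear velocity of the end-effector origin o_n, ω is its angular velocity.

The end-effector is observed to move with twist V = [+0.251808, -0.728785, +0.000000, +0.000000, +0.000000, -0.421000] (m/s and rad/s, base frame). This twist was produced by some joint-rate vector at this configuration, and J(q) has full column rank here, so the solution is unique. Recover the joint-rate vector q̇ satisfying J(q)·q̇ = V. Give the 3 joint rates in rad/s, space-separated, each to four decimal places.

0.6580 -0.2100 -0.8690

o_n = [-0.9718, -0.0278, 0.1800]
J₁: ẑ×o_n = [0.0278, -0.9718, 0.0000], ω = ẑ
J2: z=[0.0000, 0.0000, 1.0000] o=[-0.4590, -0.2650, 0.0000] → [-0.2372, -0.5128, 0.0000, 0.0000, 0.0000, 1.0000]
J3: z=[0.0000, 0.0000, 1.0000] o=[-1.1985, -0.2392, 0.1800] → [-0.2114, 0.2267, 0.0000, 0.0000, 0.0000, 1.0000]
q̇ = J⁺·V = [0.6580, -0.2100, -0.8690]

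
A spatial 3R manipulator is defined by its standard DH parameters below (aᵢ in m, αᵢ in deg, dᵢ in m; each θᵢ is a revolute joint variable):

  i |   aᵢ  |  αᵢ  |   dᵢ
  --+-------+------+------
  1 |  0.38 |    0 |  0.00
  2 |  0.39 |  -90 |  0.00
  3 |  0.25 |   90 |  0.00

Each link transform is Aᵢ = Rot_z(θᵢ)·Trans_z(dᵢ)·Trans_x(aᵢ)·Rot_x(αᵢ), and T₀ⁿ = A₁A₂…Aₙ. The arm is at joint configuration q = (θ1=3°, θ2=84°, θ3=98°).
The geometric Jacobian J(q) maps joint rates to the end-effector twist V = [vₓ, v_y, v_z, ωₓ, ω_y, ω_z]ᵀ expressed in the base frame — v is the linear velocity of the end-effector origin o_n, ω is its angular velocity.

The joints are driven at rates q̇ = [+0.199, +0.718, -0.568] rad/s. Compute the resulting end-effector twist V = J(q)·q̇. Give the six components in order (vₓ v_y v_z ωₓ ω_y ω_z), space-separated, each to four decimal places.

-0.3219 0.2330 -0.0198 0.5672 -0.0297 0.9170

o_n = [0.3981, 0.3746, -0.2476]
J₁: ẑ×o_n = [-0.3746, 0.3981, 0.0000], ω = ẑ
J2: z=[0.0000, 0.0000, 1.0000] o=[0.3795, 0.0199, 0.0000] → [-0.3547, 0.0186, 0.0000, 0.0000, 0.0000, 1.0000]
J3: z=[-0.9986, 0.0523, 0.0000] o=[0.3999, 0.4094, 0.0000] → [-0.0130, -0.2472, 0.0348, -0.9986, 0.0523, 0.0000]
V = J·q̇ = [-0.3219, 0.2330, -0.0198, 0.5672, -0.0297, 0.9170]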